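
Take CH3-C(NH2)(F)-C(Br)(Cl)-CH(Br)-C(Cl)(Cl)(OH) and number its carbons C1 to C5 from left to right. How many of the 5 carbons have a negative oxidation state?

Tallying each carbon's bonds:
C1: 1C, 3H → 0 − 3 = -3
C2: 2C, 1N, 1F → 0 + 1 + 1 = +2
C3: 2C, 1Cl, 1Br → 0 + 1 + 1 = +2
C4: 2C, 1H, 1Br → 0 − 1 + 1 = 0
C5: 1C, 1O, 2Cl → 0 + 1 + 2 = +3
1 carbon (C1) meets the condition.

1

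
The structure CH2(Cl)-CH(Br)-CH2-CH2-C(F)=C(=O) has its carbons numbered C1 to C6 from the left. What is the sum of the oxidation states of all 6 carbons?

Tallying each carbon's bonds:
C1: 1C, 2H, 1Cl → 0 − 2 + 1 = -1
C2: 2C, 1H, 1Br → 0 − 1 + 1 = 0
C3: 2C, 2H → 0 − 2 = -2
C4: 2C, 2H → 0 − 2 = -2
C5: 3C, 1F → 0 + 1 = +1
C6: 2C, 2O → 0 + 2 = +2
Sum = -1 + 0 − 2 − 2 + 1 + 2 = -2.

-2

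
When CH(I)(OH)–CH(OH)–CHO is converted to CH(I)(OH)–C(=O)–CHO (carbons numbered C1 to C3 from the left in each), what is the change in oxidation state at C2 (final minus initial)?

Before: C2 has 2 bonds to C, 1 bond to H, 1 bond to O → oxidation state 0.
After: C2 has 2 bonds to C, 2 bonds to O → oxidation state +2.
Δ = +2 − (0) = +2, so this is an oxidation at C2.

+2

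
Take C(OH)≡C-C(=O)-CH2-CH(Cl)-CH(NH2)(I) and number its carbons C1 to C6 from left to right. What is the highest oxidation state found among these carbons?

+2

Bonds to more-electronegative neighbours contribute +1 each, bonds to H or metals contribute −1 each, and C–C bonds contribute 0. Tallying each carbon:
C1: 3C, 1O → 0 + 1 = +1
C2: 4C → 0 = 0
C3: 2C, 2O → 0 + 2 = +2
C4: 2C, 2H → 0 − 2 = -2
C5: 2C, 1H, 1Cl → 0 − 1 + 1 = 0
C6: 1C, 1H, 1N, 1I → 0 − 1 + 1 + 1 = +1
The highest value is +2.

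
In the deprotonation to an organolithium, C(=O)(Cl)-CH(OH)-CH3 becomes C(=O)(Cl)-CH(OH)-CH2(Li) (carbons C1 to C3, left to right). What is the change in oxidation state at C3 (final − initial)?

Before: C3 has 1 bond to C, 3 bonds to H → oxidation state -3.
After: C3 has 1 bond to C, 2 bonds to H, 1 bond to Li → oxidation state -3.
Δ = -3 − (-3) = 0, so no net redox change at C3.

0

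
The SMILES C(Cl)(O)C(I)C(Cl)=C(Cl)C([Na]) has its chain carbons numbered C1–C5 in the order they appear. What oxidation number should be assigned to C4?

C4 has a double bond to C (2×0 = 0), one bond to C (0), one bond to Cl (+1).
Oxidation state = 0 + 0 + 1 = +1.

+1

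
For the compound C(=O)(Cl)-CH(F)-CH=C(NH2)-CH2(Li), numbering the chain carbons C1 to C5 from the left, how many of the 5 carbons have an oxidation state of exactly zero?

Count +1 for every bond to an atom more electronegative than carbon and −1 for every bond to one less electronegative; C–C bonds are 0. Tallying each carbon:
C1: 1C, 2O, 1Cl → 0 + 2 + 1 = +3
C2: 2C, 1H, 1F → 0 − 1 + 1 = 0
C3: 3C, 1H → 0 − 1 = -1
C4: 3C, 1N → 0 + 1 = +1
C5: 1C, 2H, 1Li → 0 − 2 − 1 = -3
1 carbon (C2) meets the condition.

1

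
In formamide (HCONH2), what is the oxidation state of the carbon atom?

+2

Assign +1 per bond to O/N/halogen, −1 per bond to H or an electropositive element, and 0 per bond to carbon.
The carbon has one bond to H (-1), a double bond to O (2×+1 = +2), one bond to N (+1).
Oxidation state = -1 + 2 + 1 = +2.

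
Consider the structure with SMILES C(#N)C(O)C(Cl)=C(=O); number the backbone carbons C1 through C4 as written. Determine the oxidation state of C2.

C2 has one bond to C (0), one bond to C (0), one bond to H (-1), one bond to O (+1).
Oxidation state = 0 + 0 − 1 + 1 = 0.

0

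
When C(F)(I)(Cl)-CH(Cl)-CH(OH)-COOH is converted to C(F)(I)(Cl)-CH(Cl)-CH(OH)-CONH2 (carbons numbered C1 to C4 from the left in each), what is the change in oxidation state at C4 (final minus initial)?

Before: C4 has 1 bond to C, 3 bonds to O → oxidation state +3.
After: C4 has 1 bond to C, 2 bonds to O, 1 bond to N → oxidation state +3.
Δ = +3 − (+3) = 0, so no net redox change at C4.

0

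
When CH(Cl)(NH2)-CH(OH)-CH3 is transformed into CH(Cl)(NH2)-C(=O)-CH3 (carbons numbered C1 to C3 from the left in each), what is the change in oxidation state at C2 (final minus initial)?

+2

Before: C2 has 2 bonds to C, 1 bond to H, 1 bond to O → oxidation state 0.
After: C2 has 2 bonds to C, 2 bonds to O → oxidation state +2.
Δ = +2 − (0) = +2, so this is an oxidation at C2.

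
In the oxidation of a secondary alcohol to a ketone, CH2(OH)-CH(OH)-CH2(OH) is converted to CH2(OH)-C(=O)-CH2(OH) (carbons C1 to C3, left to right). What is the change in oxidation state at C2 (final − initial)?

+2

Before: C2 has 2 bonds to C, 1 bond to H, 1 bond to O → oxidation state 0.
After: C2 has 2 bonds to C, 2 bonds to O → oxidation state +2.
Δ = +2 − (0) = +2, so this is an oxidation at C2.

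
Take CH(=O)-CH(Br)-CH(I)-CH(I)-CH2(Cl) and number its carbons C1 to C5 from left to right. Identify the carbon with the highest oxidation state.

Count +1 for every bond to an atom more electronegative than carbon and −1 for every bond to one less electronegative; C–C bonds are 0. Tallying each carbon:
C1: 1C, 1H, 2O → 0 − 1 + 2 = +1
C2: 2C, 1H, 1Br → 0 − 1 + 1 = 0
C3: 2C, 1H, 1I → 0 − 1 + 1 = 0
C4: 2C, 1H, 1I → 0 − 1 + 1 = 0
C5: 1C, 2H, 1Cl → 0 − 2 + 1 = -1
The most oxidised carbon is C1 at +1.

C1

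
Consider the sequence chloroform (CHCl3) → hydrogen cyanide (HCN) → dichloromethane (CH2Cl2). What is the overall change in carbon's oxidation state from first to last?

Carbon oxidation states along the series — chloroform: +2, hydrogen cyanide: +2, dichloromethane: 0.
Net change = 0 − (+2) = -2.

-2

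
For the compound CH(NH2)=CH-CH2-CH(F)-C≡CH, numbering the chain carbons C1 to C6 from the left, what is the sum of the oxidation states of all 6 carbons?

Count +1 for every bond to an atom more electronegative than carbon and −1 for every bond to one less electronegative; C–C bonds are 0. Tallying each carbon:
C1: 2C, 1H, 1N → 0 − 1 + 1 = 0
C2: 3C, 1H → 0 − 1 = -1
C3: 2C, 2H → 0 − 2 = -2
C4: 2C, 1H, 1F → 0 − 1 + 1 = 0
C5: 4C → 0 = 0
C6: 3C, 1H → 0 − 1 = -1
Sum = 0 − 1 − 2 + 0 + 0 − 1 = -4.

-4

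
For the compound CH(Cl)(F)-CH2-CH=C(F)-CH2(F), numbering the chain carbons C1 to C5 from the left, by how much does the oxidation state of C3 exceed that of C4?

-2

C3: 3C, 1H → 0 − 1 = -1
C4: 3C, 1F → 0 + 1 = +1
Difference: -1 − (+1) = -2.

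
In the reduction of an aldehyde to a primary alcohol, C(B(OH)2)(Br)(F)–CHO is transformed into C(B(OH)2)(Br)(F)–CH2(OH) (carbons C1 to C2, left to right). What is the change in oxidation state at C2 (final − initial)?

-2

Before: C2 has 1 bond to C, 1 bond to H, 2 bonds to O → oxidation state +1.
After: C2 has 1 bond to C, 2 bonds to H, 1 bond to O → oxidation state -1.
Δ = -1 − (+1) = -2, so this is a reduction at C2.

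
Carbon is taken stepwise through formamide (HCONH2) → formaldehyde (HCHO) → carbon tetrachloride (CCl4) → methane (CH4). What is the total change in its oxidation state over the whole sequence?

-6

Carbon oxidation states along the series — formamide: +2, formaldehyde: 0, carbon tetrachloride: +4, methane: -4.
Net change = -4 − (+2) = -6.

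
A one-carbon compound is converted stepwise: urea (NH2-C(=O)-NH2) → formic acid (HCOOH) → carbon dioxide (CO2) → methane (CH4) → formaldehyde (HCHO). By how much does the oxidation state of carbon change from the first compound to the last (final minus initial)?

-4

Carbon oxidation states along the series — urea: +4, formic acid: +2, carbon dioxide: +4, methane: -4, formaldehyde: 0.
Net change = 0 − (+4) = -4.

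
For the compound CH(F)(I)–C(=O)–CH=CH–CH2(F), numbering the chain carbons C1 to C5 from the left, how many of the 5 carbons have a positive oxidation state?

Tallying each carbon's bonds:
C1: 1C, 1H, 1F, 1I → 0 − 1 + 1 + 1 = +1
C2: 2C, 2O → 0 + 2 = +2
C3: 3C, 1H → 0 − 1 = -1
C4: 3C, 1H → 0 − 1 = -1
C5: 1C, 2H, 1F → 0 − 2 + 1 = -1
2 carbons (C1, C2) meet the condition.

2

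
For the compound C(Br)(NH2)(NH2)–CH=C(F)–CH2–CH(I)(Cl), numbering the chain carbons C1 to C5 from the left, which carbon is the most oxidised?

C1

Bonds to more-electronegative neighbours contribute +1 each, bonds to H or metals contribute −1 each, and C–C bonds contribute 0. Tallying each carbon:
C1: 1C, 2N, 1Br → 0 + 2 + 1 = +3
C2: 3C, 1H → 0 − 1 = -1
C3: 3C, 1F → 0 + 1 = +1
C4: 2C, 2H → 0 − 2 = -2
C5: 1C, 1H, 1Cl, 1I → 0 − 1 + 1 + 1 = +1
The most oxidised carbon is C1 at +3.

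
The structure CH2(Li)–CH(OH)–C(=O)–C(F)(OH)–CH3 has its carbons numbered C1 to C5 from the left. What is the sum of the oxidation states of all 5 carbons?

Each bond to a more electronegative atom (O, N, halogen) counts +1, each bond to a less electronegative atom (H, metal, B, Si) counts −1, and each C–C bond counts 0. Tallying each carbon:
C1: 1C, 2H, 1Li → 0 − 2 − 1 = -3
C2: 2C, 1H, 1O → 0 − 1 + 1 = 0
C3: 2C, 2O → 0 + 2 = +2
C4: 2C, 1O, 1F → 0 + 1 + 1 = +2
C5: 1C, 3H → 0 − 3 = -3
Sum = -3 + 0 + 2 + 2 − 3 = -2.

-2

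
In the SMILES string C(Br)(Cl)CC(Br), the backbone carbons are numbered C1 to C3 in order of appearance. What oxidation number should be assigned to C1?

Count +1 for every bond to an atom more electronegative than carbon and −1 for every bond to one less electronegative; C–C bonds are 0.
C1 has one bond to C (0), one bond to H (-1), one bond to Br (+1), one bond to Cl (+1).
Oxidation state = 0 − 1 + 1 + 1 = +1.

+1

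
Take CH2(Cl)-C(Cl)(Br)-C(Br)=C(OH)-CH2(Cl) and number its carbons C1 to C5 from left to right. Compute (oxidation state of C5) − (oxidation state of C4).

C5: 1C, 2H, 1Cl → 0 − 2 + 1 = -1
C4: 3C, 1O → 0 + 1 = +1
Difference: -1 − (+1) = -2.

-2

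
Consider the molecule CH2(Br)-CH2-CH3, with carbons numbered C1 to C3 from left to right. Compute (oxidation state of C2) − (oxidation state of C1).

-1

C2: 2C, 2H → 0 − 2 = -2
C1: 1C, 2H, 1Br → 0 − 2 + 1 = -1
Difference: -2 − (-1) = -1.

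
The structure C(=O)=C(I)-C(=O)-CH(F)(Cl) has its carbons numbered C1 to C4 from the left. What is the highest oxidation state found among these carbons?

+2

Tallying each carbon's bonds:
C1: 2C, 2O → 0 + 2 = +2
C2: 3C, 1I → 0 + 1 = +1
C3: 2C, 2O → 0 + 2 = +2
C4: 1C, 1H, 1F, 1Cl → 0 − 1 + 1 + 1 = +1
The highest value is +2.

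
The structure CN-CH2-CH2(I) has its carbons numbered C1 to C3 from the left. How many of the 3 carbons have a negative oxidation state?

Tallying each carbon's bonds:
C1: 1C, 3N → 0 + 3 = +3
C2: 2C, 2H → 0 − 2 = -2
C3: 1C, 2H, 1I → 0 − 2 + 1 = -1
2 carbons (C2, C3) meet the condition.

2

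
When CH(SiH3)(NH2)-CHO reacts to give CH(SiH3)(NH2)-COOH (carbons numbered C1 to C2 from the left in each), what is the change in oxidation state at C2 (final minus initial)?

Before: C2 has 1 bond to C, 1 bond to H, 2 bonds to O → oxidation state +1.
After: C2 has 1 bond to C, 3 bonds to O → oxidation state +3.
Δ = +3 − (+1) = +2, so this is an oxidation at C2.

+2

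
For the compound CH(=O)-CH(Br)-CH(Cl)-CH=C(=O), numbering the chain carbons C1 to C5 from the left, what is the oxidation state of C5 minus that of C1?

+1

C5: 2C, 2O → 0 + 2 = +2
C1: 1C, 1H, 2O → 0 − 1 + 2 = +1
Difference: +2 − (+1) = +1.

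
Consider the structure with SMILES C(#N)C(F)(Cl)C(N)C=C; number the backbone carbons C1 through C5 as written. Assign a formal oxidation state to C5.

-2

Count +1 for every bond to an atom more electronegative than carbon and −1 for every bond to one less electronegative; C–C bonds are 0.
C5 has a double bond to C (2×0 = 0), one bond to H (-1), one bond to H (-1).
Oxidation state = 0 − 1 − 1 = -2.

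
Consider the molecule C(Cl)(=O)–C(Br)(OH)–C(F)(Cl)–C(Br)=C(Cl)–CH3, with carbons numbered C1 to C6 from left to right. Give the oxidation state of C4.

C4 has one bond to C (0), a double bond to C (2×0 = 0), one bond to Br (+1).
Oxidation state = 0 + 0 + 1 = +1.

+1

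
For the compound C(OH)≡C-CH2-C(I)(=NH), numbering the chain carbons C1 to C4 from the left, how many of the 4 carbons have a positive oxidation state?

2

Tallying each carbon's bonds:
C1: 3C, 1O → 0 + 1 = +1
C2: 4C → 0 = 0
C3: 2C, 2H → 0 − 2 = -2
C4: 1C, 2N, 1I → 0 + 2 + 1 = +3
2 carbons (C1, C4) meet the condition.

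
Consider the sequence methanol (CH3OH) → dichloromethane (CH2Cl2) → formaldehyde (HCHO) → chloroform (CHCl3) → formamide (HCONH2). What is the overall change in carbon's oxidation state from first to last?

Carbon oxidation states along the series — methanol: -2, dichloromethane: 0, formaldehyde: 0, chloroform: +2, formamide: +2.
Net change = +2 − (-2) = +4.

+4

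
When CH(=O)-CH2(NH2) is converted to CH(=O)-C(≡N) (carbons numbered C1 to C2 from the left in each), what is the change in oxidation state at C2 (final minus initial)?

Before: C2 has 1 bond to C, 2 bonds to H, 1 bond to N → oxidation state -1.
After: C2 has 1 bond to C, 3 bonds to N → oxidation state +3.
Δ = +3 − (-1) = +4, so this is an oxidation at C2.

+4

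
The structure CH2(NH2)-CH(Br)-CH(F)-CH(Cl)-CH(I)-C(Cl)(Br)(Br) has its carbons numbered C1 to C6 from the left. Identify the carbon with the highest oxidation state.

Tallying each carbon's bonds:
C1: 1C, 2H, 1N → 0 − 2 + 1 = -1
C2: 2C, 1H, 1Br → 0 − 1 + 1 = 0
C3: 2C, 1H, 1F → 0 − 1 + 1 = 0
C4: 2C, 1H, 1Cl → 0 − 1 + 1 = 0
C5: 2C, 1H, 1I → 0 − 1 + 1 = 0
C6: 1C, 1Cl, 2Br → 0 + 1 + 2 = +3
The most oxidised carbon is C6 at +3.

C6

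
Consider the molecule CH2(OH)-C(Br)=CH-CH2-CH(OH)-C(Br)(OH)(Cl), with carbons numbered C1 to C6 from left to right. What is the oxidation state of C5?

C5 has one bond to C (0), one bond to C (0), one bond to O (+1), one bond to H (-1).
Oxidation state = 0 + 0 + 1 − 1 = 0.

0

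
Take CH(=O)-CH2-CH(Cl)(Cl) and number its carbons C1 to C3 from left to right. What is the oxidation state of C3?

+1

Each bond to a more electronegative atom (O, N, halogen) counts +1, each bond to a less electronegative atom (H, metal, B, Si) counts −1, and each C–C bond counts 0.
C3 has one bond to C (0), one bond to Cl (+1), one bond to Cl (+1), one bond to H (-1).
Oxidation state = 0 + 1 + 1 − 1 = +1.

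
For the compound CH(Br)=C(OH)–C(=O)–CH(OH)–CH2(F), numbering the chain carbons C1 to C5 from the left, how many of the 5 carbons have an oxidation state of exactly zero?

2

Tallying each carbon's bonds:
C1: 2C, 1H, 1Br → 0 − 1 + 1 = 0
C2: 3C, 1O → 0 + 1 = +1
C3: 2C, 2O → 0 + 2 = +2
C4: 2C, 1H, 1O → 0 − 1 + 1 = 0
C5: 1C, 2H, 1F → 0 − 2 + 1 = -1
2 carbons (C1, C4) meet the condition.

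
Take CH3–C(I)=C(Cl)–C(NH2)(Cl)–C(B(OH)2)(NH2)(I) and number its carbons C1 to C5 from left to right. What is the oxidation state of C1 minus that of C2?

C1: 1C, 3H → 0 − 3 = -3
C2: 3C, 1I → 0 + 1 = +1
Difference: -3 − (+1) = -4.

-4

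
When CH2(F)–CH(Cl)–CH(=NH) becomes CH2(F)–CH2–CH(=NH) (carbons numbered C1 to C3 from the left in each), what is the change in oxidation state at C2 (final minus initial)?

-2

Before: C2 has 2 bonds to C, 1 bond to H, 1 bond to Cl → oxidation state 0.
After: C2 has 2 bonds to C, 2 bonds to H → oxidation state -2.
Δ = -2 − (0) = -2, so this is a reduction at C2.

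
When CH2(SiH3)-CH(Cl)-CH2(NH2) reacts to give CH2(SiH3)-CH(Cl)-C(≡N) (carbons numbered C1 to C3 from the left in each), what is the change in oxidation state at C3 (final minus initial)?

Before: C3 has 1 bond to C, 2 bonds to H, 1 bond to N → oxidation state -1.
After: C3 has 1 bond to C, 3 bonds to N → oxidation state +3.
Δ = +3 − (-1) = +4, so this is an oxidation at C3.

+4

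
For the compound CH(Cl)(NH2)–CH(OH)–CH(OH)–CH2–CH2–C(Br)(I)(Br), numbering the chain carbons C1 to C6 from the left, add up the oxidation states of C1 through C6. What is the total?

Bonds to more-electronegative neighbours contribute +1 each, bonds to H or metals contribute −1 each, and C–C bonds contribute 0. Tallying each carbon:
C1: 1C, 1H, 1N, 1Cl → 0 − 1 + 1 + 1 = +1
C2: 2C, 1H, 1O → 0 − 1 + 1 = 0
C3: 2C, 1H, 1O → 0 − 1 + 1 = 0
C4: 2C, 2H → 0 − 2 = -2
C5: 2C, 2H → 0 − 2 = -2
C6: 1C, 2Br, 1I → 0 + 2 + 1 = +3
Sum = +1 + 0 + 0 − 2 − 2 + 3 = 0.

0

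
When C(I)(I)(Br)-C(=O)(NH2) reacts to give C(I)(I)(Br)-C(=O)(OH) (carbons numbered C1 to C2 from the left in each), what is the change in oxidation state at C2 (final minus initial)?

Before: C2 has 1 bond to C, 2 bonds to O, 1 bond to N → oxidation state +3.
After: C2 has 1 bond to C, 3 bonds to O → oxidation state +3.
Δ = +3 − (+3) = 0, so no net redox change at C2.

0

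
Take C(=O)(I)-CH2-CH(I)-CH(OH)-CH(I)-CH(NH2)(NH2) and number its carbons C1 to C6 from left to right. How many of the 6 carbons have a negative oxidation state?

Tallying each carbon's bonds:
C1: 1C, 2O, 1I → 0 + 2 + 1 = +3
C2: 2C, 2H → 0 − 2 = -2
C3: 2C, 1H, 1I → 0 − 1 + 1 = 0
C4: 2C, 1H, 1O → 0 − 1 + 1 = 0
C5: 2C, 1H, 1I → 0 − 1 + 1 = 0
C6: 1C, 1H, 2N → 0 − 1 + 2 = +1
1 carbon (C2) meets the condition.

1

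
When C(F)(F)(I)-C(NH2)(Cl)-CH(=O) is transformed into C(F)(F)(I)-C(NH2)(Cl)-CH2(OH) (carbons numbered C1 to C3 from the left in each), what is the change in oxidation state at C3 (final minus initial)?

-2

Before: C3 has 1 bond to C, 1 bond to H, 2 bonds to O → oxidation state +1.
After: C3 has 1 bond to C, 2 bonds to H, 1 bond to O → oxidation state -1.
Δ = -1 − (+1) = -2, so this is a reduction at C3.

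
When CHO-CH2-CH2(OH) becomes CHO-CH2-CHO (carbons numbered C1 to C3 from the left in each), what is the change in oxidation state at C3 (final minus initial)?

+2

Before: C3 has 1 bond to C, 2 bonds to H, 1 bond to O → oxidation state -1.
After: C3 has 1 bond to C, 1 bond to H, 2 bonds to O → oxidation state +1.
Δ = +1 − (-1) = +2, so this is an oxidation at C3.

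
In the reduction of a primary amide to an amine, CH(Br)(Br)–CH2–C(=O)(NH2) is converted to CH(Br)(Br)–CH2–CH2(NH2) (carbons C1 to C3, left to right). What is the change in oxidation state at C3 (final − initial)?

-4

Before: C3 has 1 bond to C, 2 bonds to O, 1 bond to N → oxidation state +3.
After: C3 has 1 bond to C, 2 bonds to H, 1 bond to N → oxidation state -1.
Δ = -1 − (+3) = -4, so this is a reduction at C3.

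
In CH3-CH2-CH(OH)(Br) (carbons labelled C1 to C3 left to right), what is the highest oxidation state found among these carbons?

Each bond to a more electronegative atom (O, N, halogen) counts +1, each bond to a less electronegative atom (H, metal, B, Si) counts −1, and each C–C bond counts 0. Tallying each carbon:
C1: 1C, 3H → 0 − 3 = -3
C2: 2C, 2H → 0 − 2 = -2
C3: 1C, 1H, 1O, 1Br → 0 − 1 + 1 + 1 = +1
The highest value is +1.

+1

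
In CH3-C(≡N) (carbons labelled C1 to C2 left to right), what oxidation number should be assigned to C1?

Count +1 for every bond to an atom more electronegative than carbon and −1 for every bond to one less electronegative; C–C bonds are 0.
C1 has one bond to C (0), one bond to H (-1), one bond to H (-1), one bond to H (-1).
Oxidation state = 0 − 1 − 1 − 1 = -3.

-3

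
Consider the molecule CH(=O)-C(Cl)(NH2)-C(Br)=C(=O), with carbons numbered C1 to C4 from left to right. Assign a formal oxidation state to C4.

C4 has a double bond to C (2×0 = 0), a double bond to O (2×+1 = +2).
Oxidation state = 0 + 2 = +2.

+2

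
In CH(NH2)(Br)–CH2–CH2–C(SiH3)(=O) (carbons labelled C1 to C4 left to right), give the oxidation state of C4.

Each bond to a more electronegative atom (O, N, halogen) counts +1, each bond to a less electronegative atom (H, metal, B, Si) counts −1, and each C–C bond counts 0.
C4 has one bond to C (0), one bond to Si (-1), a double bond to O (2×+1 = +2).
Oxidation state = 0 − 1 + 2 = +1.

+1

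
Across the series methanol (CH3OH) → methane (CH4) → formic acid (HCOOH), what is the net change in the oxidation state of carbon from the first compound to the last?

Carbon oxidation states along the series — methanol: -2, methane: -4, formic acid: +2.
Net change = +2 − (-2) = +4.

+4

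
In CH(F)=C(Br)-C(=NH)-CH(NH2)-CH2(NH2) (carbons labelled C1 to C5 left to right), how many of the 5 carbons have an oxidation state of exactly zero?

Bonds to more-electronegative neighbours contribute +1 each, bonds to H or metals contribute −1 each, and C–C bonds contribute 0. Tallying each carbon:
C1: 2C, 1H, 1F → 0 − 1 + 1 = 0
C2: 3C, 1Br → 0 + 1 = +1
C3: 2C, 2N → 0 + 2 = +2
C4: 2C, 1H, 1N → 0 − 1 + 1 = 0
C5: 1C, 2H, 1N → 0 − 2 + 1 = -1
2 carbons (C1, C4) meet the condition.

2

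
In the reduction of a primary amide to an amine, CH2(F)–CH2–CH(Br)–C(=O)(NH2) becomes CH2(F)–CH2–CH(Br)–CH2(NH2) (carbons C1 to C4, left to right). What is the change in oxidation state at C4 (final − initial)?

-4

Before: C4 has 1 bond to C, 2 bonds to O, 1 bond to N → oxidation state +3.
After: C4 has 1 bond to C, 2 bonds to H, 1 bond to N → oxidation state -1.
Δ = -1 − (+3) = -4, so this is a reduction at C4.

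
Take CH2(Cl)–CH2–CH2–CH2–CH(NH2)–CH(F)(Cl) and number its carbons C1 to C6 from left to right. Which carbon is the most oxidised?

C6

Tallying each carbon's bonds:
C1: 1C, 2H, 1Cl → 0 − 2 + 1 = -1
C2: 2C, 2H → 0 − 2 = -2
C3: 2C, 2H → 0 − 2 = -2
C4: 2C, 2H → 0 − 2 = -2
C5: 2C, 1H, 1N → 0 − 1 + 1 = 0
C6: 1C, 1H, 1F, 1Cl → 0 − 1 + 1 + 1 = +1
The most oxidised carbon is C6 at +1.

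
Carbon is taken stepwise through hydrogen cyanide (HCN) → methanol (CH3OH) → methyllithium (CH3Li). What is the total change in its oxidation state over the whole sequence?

Carbon oxidation states along the series — hydrogen cyanide: +2, methanol: -2, methyllithium: -4.
Net change = -4 − (+2) = -6.

-6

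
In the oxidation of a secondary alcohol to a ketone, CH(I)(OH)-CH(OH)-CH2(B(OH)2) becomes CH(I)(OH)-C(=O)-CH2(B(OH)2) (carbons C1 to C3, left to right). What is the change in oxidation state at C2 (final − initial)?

+2

Before: C2 has 2 bonds to C, 1 bond to H, 1 bond to O → oxidation state 0.
After: C2 has 2 bonds to C, 2 bonds to O → oxidation state +2.
Δ = +2 − (0) = +2, so this is an oxidation at C2.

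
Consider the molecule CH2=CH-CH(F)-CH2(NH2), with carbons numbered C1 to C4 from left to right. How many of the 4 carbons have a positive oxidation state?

Tallying each carbon's bonds:
C1: 2C, 2H → 0 − 2 = -2
C2: 3C, 1H → 0 − 1 = -1
C3: 2C, 1H, 1F → 0 − 1 + 1 = 0
C4: 1C, 2H, 1N → 0 − 2 + 1 = -1
0 carbons meet the condition.

0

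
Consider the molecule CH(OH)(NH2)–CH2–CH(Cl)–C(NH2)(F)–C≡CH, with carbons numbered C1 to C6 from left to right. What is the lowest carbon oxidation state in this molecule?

Tallying each carbon's bonds:
C1: 1C, 1H, 1O, 1N → 0 − 1 + 1 + 1 = +1
C2: 2C, 2H → 0 − 2 = -2
C3: 2C, 1H, 1Cl → 0 − 1 + 1 = 0
C4: 2C, 1N, 1F → 0 + 1 + 1 = +2
C5: 4C → 0 = 0
C6: 3C, 1H → 0 − 1 = -1
The lowest value is -2.

-2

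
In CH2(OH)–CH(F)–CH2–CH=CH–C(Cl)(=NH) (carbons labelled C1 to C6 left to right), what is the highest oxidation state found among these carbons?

Tallying each carbon's bonds:
C1: 1C, 2H, 1O → 0 − 2 + 1 = -1
C2: 2C, 1H, 1F → 0 − 1 + 1 = 0
C3: 2C, 2H → 0 − 2 = -2
C4: 3C, 1H → 0 − 1 = -1
C5: 3C, 1H → 0 − 1 = -1
C6: 1C, 2N, 1Cl → 0 + 2 + 1 = +3
The highest value is +3.

+3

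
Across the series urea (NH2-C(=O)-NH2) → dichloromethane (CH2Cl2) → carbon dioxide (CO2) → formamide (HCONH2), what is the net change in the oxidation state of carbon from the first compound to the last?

Carbon oxidation states along the series — urea: +4, dichloromethane: 0, carbon dioxide: +4, formamide: +2.
Net change = +2 − (+4) = -2.

-2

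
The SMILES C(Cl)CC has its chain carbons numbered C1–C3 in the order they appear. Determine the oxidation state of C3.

-3

Bonds to more-electronegative neighbours contribute +1 each, bonds to H or metals contribute −1 each, and C–C bonds contribute 0.
C3 has one bond to C (0), one bond to H (-1), one bond to H (-1), one bond to H (-1).
Oxidation state = 0 − 1 − 1 − 1 = -3.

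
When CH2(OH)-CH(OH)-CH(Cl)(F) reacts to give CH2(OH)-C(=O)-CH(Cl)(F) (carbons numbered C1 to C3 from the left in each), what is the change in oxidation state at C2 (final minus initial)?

Before: C2 has 2 bonds to C, 1 bond to H, 1 bond to O → oxidation state 0.
After: C2 has 2 bonds to C, 2 bonds to O → oxidation state +2.
Δ = +2 − (0) = +2, so this is an oxidation at C2.

+2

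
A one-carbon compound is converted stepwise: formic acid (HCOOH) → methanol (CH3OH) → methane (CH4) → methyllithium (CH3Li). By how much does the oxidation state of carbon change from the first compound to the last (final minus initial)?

Carbon oxidation states along the series — formic acid: +2, methanol: -2, methane: -4, methyllithium: -4.
Net change = -4 − (+2) = -6.

-6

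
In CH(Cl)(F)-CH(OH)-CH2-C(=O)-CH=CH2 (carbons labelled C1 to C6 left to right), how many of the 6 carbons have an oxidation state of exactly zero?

Tallying each carbon's bonds:
C1: 1C, 1H, 1F, 1Cl → 0 − 1 + 1 + 1 = +1
C2: 2C, 1H, 1O → 0 − 1 + 1 = 0
C3: 2C, 2H → 0 − 2 = -2
C4: 2C, 2O → 0 + 2 = +2
C5: 3C, 1H → 0 − 1 = -1
C6: 2C, 2H → 0 − 2 = -2
1 carbon (C2) meets the condition.

1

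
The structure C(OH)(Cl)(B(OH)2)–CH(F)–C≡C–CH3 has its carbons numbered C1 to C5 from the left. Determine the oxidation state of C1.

Assign +1 per bond to O/N/halogen, −1 per bond to H or an electropositive element, and 0 per bond to carbon.
C1 has one bond to C (0), one bond to O (+1), one bond to Cl (+1), one bond to B (-1).
Oxidation state = 0 + 1 + 1 − 1 = +1.

+1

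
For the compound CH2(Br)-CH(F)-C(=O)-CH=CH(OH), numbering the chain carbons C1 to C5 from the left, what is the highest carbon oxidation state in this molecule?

Tallying each carbon's bonds:
C1: 1C, 2H, 1Br → 0 − 2 + 1 = -1
C2: 2C, 1H, 1F → 0 − 1 + 1 = 0
C3: 2C, 2O → 0 + 2 = +2
C4: 3C, 1H → 0 − 1 = -1
C5: 2C, 1H, 1O → 0 − 1 + 1 = 0
The highest value is +2.

+2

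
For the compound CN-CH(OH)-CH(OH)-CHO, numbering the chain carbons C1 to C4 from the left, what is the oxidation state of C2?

C2 has one bond to C (0), one bond to C (0), one bond to O (+1), one bond to H (-1).
Oxidation state = 0 + 0 + 1 − 1 = 0.

0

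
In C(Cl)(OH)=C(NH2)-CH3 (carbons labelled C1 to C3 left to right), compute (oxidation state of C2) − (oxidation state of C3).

+4

C2: 3C, 1N → 0 + 1 = +1
C3: 1C, 3H → 0 − 3 = -3
Difference: +1 − (-3) = +4.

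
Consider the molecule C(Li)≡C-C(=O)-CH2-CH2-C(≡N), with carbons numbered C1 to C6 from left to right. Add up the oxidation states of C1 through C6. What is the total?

0

Tallying each carbon's bonds:
C1: 3C, 1Li → 0 − 1 = -1
C2: 4C → 0 = 0
C3: 2C, 2O → 0 + 2 = +2
C4: 2C, 2H → 0 − 2 = -2
C5: 2C, 2H → 0 − 2 = -2
C6: 1C, 3N → 0 + 3 = +3
Sum = -1 + 0 + 2 − 2 − 2 + 3 = 0.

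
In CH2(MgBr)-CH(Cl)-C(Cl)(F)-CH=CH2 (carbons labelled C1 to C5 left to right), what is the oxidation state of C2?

C2 has one bond to C (0), one bond to C (0), one bond to Cl (+1), one bond to H (-1).
Oxidation state = 0 + 0 + 1 − 1 = 0.

0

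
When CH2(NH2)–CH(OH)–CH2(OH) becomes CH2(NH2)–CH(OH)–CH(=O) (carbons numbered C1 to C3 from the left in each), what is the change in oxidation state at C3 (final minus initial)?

Before: C3 has 1 bond to C, 2 bonds to H, 1 bond to O → oxidation state -1.
After: C3 has 1 bond to C, 1 bond to H, 2 bonds to O → oxidation state +1.
Δ = +1 − (-1) = +2, so this is an oxidation at C3.

+2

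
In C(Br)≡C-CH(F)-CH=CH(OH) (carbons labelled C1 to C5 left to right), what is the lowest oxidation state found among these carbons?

-1

Tallying each carbon's bonds:
C1: 3C, 1Br → 0 + 1 = +1
C2: 4C → 0 = 0
C3: 2C, 1H, 1F → 0 − 1 + 1 = 0
C4: 3C, 1H → 0 − 1 = -1
C5: 2C, 1H, 1O → 0 − 1 + 1 = 0
The lowest value is -1.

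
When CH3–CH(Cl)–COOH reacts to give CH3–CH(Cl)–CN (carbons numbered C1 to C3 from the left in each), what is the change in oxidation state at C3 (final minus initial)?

Before: C3 has 1 bond to C, 3 bonds to O → oxidation state +3.
After: C3 has 1 bond to C, 3 bonds to N → oxidation state +3.
Δ = +3 − (+3) = 0, so no net redox change at C3.

0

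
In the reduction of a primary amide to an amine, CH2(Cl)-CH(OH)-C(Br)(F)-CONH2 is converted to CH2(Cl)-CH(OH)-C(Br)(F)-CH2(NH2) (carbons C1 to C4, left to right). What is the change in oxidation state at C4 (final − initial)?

Before: C4 has 1 bond to C, 2 bonds to O, 1 bond to N → oxidation state +3.
After: C4 has 1 bond to C, 2 bonds to H, 1 bond to N → oxidation state -1.
Δ = -1 − (+3) = -4, so this is a reduction at C4.

-4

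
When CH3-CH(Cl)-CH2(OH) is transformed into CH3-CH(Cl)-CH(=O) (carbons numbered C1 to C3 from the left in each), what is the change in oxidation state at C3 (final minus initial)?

Before: C3 has 1 bond to C, 2 bonds to H, 1 bond to O → oxidation state -1.
After: C3 has 1 bond to C, 1 bond to H, 2 bonds to O → oxidation state +1.
Δ = +1 − (-1) = +2, so this is an oxidation at C3.

+2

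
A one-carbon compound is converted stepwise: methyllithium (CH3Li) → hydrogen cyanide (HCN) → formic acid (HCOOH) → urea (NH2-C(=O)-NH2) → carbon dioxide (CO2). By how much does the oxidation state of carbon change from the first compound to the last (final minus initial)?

Carbon oxidation states along the series — methyllithium: -4, hydrogen cyanide: +2, formic acid: +2, urea: +4, carbon dioxide: +4.
Net change = +4 − (-4) = +8.

+8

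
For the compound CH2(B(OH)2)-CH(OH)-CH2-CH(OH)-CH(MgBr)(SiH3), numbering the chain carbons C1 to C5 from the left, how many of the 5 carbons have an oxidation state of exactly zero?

Tallying each carbon's bonds:
C1: 1C, 2H, 1B → 0 − 2 − 1 = -3
C2: 2C, 1H, 1O → 0 − 1 + 1 = 0
C3: 2C, 2H → 0 − 2 = -2
C4: 2C, 1H, 1O → 0 − 1 + 1 = 0
C5: 1C, 1H, 1Mg, 1Si → 0 − 1 − 1 − 1 = -3
2 carbons (C2, C4) meet the condition.

2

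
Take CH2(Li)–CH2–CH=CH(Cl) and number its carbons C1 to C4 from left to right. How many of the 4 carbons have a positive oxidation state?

0

Count +1 for every bond to an atom more electronegative than carbon and −1 for every bond to one less electronegative; C–C bonds are 0. Tallying each carbon:
C1: 1C, 2H, 1Li → 0 − 2 − 1 = -3
C2: 2C, 2H → 0 − 2 = -2
C3: 3C, 1H → 0 − 1 = -1
C4: 2C, 1H, 1Cl → 0 − 1 + 1 = 0
0 carbons meet the condition.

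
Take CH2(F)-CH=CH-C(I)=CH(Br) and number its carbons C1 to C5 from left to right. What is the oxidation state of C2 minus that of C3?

C2: 3C, 1H → 0 − 1 = -1
C3: 3C, 1H → 0 − 1 = -1
Difference: -1 − (-1) = 0.

0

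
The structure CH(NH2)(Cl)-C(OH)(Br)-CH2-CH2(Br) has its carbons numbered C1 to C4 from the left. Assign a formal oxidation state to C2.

C2 has one bond to C (0), one bond to C (0), one bond to O (+1), one bond to Br (+1).
Oxidation state = 0 + 0 + 1 + 1 = +2.

+2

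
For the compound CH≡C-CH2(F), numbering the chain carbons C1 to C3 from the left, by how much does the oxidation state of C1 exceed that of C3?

C1: 3C, 1H → 0 − 1 = -1
C3: 1C, 2H, 1F → 0 − 2 + 1 = -1
Difference: -1 − (-1) = 0.

0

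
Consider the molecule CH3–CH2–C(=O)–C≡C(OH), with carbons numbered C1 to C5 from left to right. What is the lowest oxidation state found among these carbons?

Count +1 for every bond to an atom more electronegative than carbon and −1 for every bond to one less electronegative; C–C bonds are 0. Tallying each carbon:
C1: 1C, 3H → 0 − 3 = -3
C2: 2C, 2H → 0 − 2 = -2
C3: 2C, 2O → 0 + 2 = +2
C4: 4C → 0 = 0
C5: 3C, 1O → 0 + 1 = +1
The lowest value is -3.

-3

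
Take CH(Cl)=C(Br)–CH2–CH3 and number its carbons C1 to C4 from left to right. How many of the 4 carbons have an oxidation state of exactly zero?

1

Tallying each carbon's bonds:
C1: 2C, 1H, 1Cl → 0 − 1 + 1 = 0
C2: 3C, 1Br → 0 + 1 = +1
C3: 2C, 2H → 0 − 2 = -2
C4: 1C, 3H → 0 − 3 = -3
1 carbon (C1) meets the condition.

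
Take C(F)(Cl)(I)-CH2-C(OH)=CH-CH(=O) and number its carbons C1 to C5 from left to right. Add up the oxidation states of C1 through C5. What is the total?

+2

Each bond to a more electronegative atom (O, N, halogen) counts +1, each bond to a less electronegative atom (H, metal, B, Si) counts −1, and each C–C bond counts 0. Tallying each carbon:
C1: 1C, 1F, 1Cl, 1I → 0 + 1 + 1 + 1 = +3
C2: 2C, 2H → 0 − 2 = -2
C3: 3C, 1O → 0 + 1 = +1
C4: 3C, 1H → 0 − 1 = -1
C5: 1C, 1H, 2O → 0 − 1 + 2 = +1
Sum = +3 − 2 + 1 − 1 + 1 = +2.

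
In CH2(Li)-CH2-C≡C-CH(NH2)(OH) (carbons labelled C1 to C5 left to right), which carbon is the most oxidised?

Bonds to more-electronegative neighbours contribute +1 each, bonds to H or metals contribute −1 each, and C–C bonds contribute 0. Tallying each carbon:
C1: 1C, 2H, 1Li → 0 − 2 − 1 = -3
C2: 2C, 2H → 0 − 2 = -2
C3: 4C → 0 = 0
C4: 4C → 0 = 0
C5: 1C, 1H, 1O, 1N → 0 − 1 + 1 + 1 = +1
The most oxidised carbon is C5 at +1.

C5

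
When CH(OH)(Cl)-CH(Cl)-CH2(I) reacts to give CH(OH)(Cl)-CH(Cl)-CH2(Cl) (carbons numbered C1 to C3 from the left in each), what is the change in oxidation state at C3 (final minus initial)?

0

Before: C3 has 1 bond to C, 2 bonds to H, 1 bond to I → oxidation state -1.
After: C3 has 1 bond to C, 2 bonds to H, 1 bond to Cl → oxidation state -1.
Δ = -1 − (-1) = 0, so no net redox change at C3.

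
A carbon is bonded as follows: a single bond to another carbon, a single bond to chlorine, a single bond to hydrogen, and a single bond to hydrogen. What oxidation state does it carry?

Each bond to a more electronegative atom (O, N, halogen) counts +1, each bond to a less electronegative atom (H, metal, B, Si) counts −1, and each C–C bond counts 0.
The carbon has one bond to C (0), one bond to H (-1), one bond to Cl (+1), one bond to H (-1).
Oxidation state = 0 − 1 + 1 − 1 = -1.

-1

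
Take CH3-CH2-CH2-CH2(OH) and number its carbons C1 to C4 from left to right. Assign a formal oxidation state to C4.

Bonds to more-electronegative neighbours contribute +1 each, bonds to H or metals contribute −1 each, and C–C bonds contribute 0.
C4 has one bond to C (0), one bond to H (-1), one bond to H (-1), one bond to O (+1).
Oxidation state = 0 − 1 − 1 + 1 = -1.

-1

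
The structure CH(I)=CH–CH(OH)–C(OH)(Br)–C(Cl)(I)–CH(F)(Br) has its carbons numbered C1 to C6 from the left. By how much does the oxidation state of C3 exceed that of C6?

C3: 2C, 1H, 1O → 0 − 1 + 1 = 0
C6: 1C, 1H, 1F, 1Br → 0 − 1 + 1 + 1 = +1
Difference: 0 − (+1) = -1.

-1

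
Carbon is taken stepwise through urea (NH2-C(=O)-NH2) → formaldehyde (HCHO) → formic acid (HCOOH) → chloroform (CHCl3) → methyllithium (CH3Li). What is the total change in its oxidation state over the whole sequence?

-8

Carbon oxidation states along the series — urea: +4, formaldehyde: 0, formic acid: +2, chloroform: +2, methyllithium: -4.
Net change = -4 − (+4) = -8.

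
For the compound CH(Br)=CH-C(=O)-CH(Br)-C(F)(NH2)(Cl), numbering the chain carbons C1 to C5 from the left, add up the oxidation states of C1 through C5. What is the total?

+4

Assign +1 per bond to O/N/halogen, −1 per bond to H or an electropositive element, and 0 per bond to carbon. Tallying each carbon:
C1: 2C, 1H, 1Br → 0 − 1 + 1 = 0
C2: 3C, 1H → 0 − 1 = -1
C3: 2C, 2O → 0 + 2 = +2
C4: 2C, 1H, 1Br → 0 − 1 + 1 = 0
C5: 1C, 1N, 1F, 1Cl → 0 + 1 + 1 + 1 = +3
Sum = 0 − 1 + 2 + 0 + 3 = +4.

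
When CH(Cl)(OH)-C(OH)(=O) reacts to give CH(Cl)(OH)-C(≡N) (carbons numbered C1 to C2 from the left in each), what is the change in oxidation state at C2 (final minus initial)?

0

Before: C2 has 1 bond to C, 3 bonds to O → oxidation state +3.
After: C2 has 1 bond to C, 3 bonds to N → oxidation state +3.
Δ = +3 − (+3) = 0, so no net redox change at C2.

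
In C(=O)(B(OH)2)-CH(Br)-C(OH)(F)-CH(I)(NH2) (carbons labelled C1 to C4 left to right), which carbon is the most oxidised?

Each bond to a more electronegative atom (O, N, halogen) counts +1, each bond to a less electronegative atom (H, metal, B, Si) counts −1, and each C–C bond counts 0. Tallying each carbon:
C1: 1C, 2O, 1B → 0 + 2 − 1 = +1
C2: 2C, 1H, 1Br → 0 − 1 + 1 = 0
C3: 2C, 1O, 1F → 0 + 1 + 1 = +2
C4: 1C, 1H, 1N, 1I → 0 − 1 + 1 + 1 = +1
The most oxidised carbon is C3 at +2.

C3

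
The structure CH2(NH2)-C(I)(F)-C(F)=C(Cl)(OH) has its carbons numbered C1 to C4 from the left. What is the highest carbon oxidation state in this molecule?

+2

Count +1 for every bond to an atom more electronegative than carbon and −1 for every bond to one less electronegative; C–C bonds are 0. Tallying each carbon:
C1: 1C, 2H, 1N → 0 − 2 + 1 = -1
C2: 2C, 1F, 1I → 0 + 1 + 1 = +2
C3: 3C, 1F → 0 + 1 = +1
C4: 2C, 1O, 1Cl → 0 + 1 + 1 = +2
The highest value is +2.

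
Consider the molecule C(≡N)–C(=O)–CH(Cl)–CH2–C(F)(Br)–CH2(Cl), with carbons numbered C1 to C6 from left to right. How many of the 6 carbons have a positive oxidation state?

3

Tallying each carbon's bonds:
C1: 1C, 3N → 0 + 3 = +3
C2: 2C, 2O → 0 + 2 = +2
C3: 2C, 1H, 1Cl → 0 − 1 + 1 = 0
C4: 2C, 2H → 0 − 2 = -2
C5: 2C, 1F, 1Br → 0 + 1 + 1 = +2
C6: 1C, 2H, 1Cl → 0 − 2 + 1 = -1
3 carbons (C1, C2, C5) meet the condition.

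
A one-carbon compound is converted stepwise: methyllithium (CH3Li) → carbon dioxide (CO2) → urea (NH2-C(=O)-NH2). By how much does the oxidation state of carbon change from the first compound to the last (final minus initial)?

+8

Carbon oxidation states along the series — methyllithium: -4, carbon dioxide: +4, urea: +4.
Net change = +4 − (-4) = +8.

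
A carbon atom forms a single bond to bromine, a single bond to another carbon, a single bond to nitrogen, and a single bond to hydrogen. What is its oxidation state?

+1

The carbon has one bond to C (0), one bond to H (-1), one bond to Br (+1), one bond to N (+1).
Oxidation state = 0 − 1 + 1 + 1 = +1.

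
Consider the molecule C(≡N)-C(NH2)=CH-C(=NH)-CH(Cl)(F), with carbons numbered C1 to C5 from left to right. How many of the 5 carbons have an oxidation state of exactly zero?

0

Assign +1 per bond to O/N/halogen, −1 per bond to H or an electropositive element, and 0 per bond to carbon. Tallying each carbon:
C1: 1C, 3N → 0 + 3 = +3
C2: 3C, 1N → 0 + 1 = +1
C3: 3C, 1H → 0 − 1 = -1
C4: 2C, 2N → 0 + 2 = +2
C5: 1C, 1H, 1F, 1Cl → 0 − 1 + 1 + 1 = +1
0 carbons meet the condition.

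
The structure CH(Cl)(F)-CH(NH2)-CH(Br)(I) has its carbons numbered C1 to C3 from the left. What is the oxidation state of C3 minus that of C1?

0

C3: 1C, 1H, 1Br, 1I → 0 − 1 + 1 + 1 = +1
C1: 1C, 1H, 1F, 1Cl → 0 − 1 + 1 + 1 = +1
Difference: +1 − (+1) = 0.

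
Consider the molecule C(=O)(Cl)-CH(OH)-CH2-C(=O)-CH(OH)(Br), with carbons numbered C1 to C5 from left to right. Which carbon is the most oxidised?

Tallying each carbon's bonds:
C1: 1C, 2O, 1Cl → 0 + 2 + 1 = +3
C2: 2C, 1H, 1O → 0 − 1 + 1 = 0
C3: 2C, 2H → 0 − 2 = -2
C4: 2C, 2O → 0 + 2 = +2
C5: 1C, 1H, 1O, 1Br → 0 − 1 + 1 + 1 = +1
The most oxidised carbon is C1 at +3.

C1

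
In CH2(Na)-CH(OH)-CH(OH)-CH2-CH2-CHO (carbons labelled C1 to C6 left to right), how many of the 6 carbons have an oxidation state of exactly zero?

2

Assign +1 per bond to O/N/halogen, −1 per bond to H or an electropositive element, and 0 per bond to carbon. Tallying each carbon:
C1: 1C, 2H, 1Na → 0 − 2 − 1 = -3
C2: 2C, 1H, 1O → 0 − 1 + 1 = 0
C3: 2C, 1H, 1O → 0 − 1 + 1 = 0
C4: 2C, 2H → 0 − 2 = -2
C5: 2C, 2H → 0 − 2 = -2
C6: 1C, 1H, 2O → 0 − 1 + 2 = +1
2 carbons (C2, C3) meet the condition.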